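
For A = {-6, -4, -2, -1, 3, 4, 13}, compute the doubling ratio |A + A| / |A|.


|A| = 7.
Compute A + A by enumerating all 49 pairs.
A + A = {-12, -10, -8, -7, -6, -5, -4, -3, -2, -1, 0, 1, 2, 3, 6, 7, 8, 9, 11, 12, 16, 17, 26}, so |A + A| = 23.
K = |A + A| / |A| = 23/7 (already in lowest terms) ≈ 3.2857.
Reference: AP of size 7 gives K = 13/7 ≈ 1.8571; a fully generic set of size 7 gives K ≈ 4.0000.

|A| = 7, |A + A| = 23, K = 23/7.


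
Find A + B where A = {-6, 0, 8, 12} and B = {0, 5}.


A + B = {a + b : a ∈ A, b ∈ B}.
Enumerate all |A|·|B| = 4·2 = 8 pairs (a, b) and collect distinct sums.
a = -6: -6+0=-6, -6+5=-1
a = 0: 0+0=0, 0+5=5
a = 8: 8+0=8, 8+5=13
a = 12: 12+0=12, 12+5=17
Collecting distinct sums: A + B = {-6, -1, 0, 5, 8, 12, 13, 17}
|A + B| = 8

A + B = {-6, -1, 0, 5, 8, 12, 13, 17}


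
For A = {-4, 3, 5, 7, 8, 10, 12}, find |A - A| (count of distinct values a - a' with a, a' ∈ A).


A - A = {a - a' : a, a' ∈ A}; |A| = 7.
Bounds: 2|A|-1 ≤ |A - A| ≤ |A|² - |A| + 1, i.e. 13 ≤ |A - A| ≤ 43.
Note: 0 ∈ A - A always (from a - a). The set is symmetric: if d ∈ A - A then -d ∈ A - A.
Enumerate nonzero differences d = a - a' with a > a' (then include -d):
Positive differences: {1, 2, 3, 4, 5, 7, 9, 11, 12, 14, 16}
Full difference set: {0} ∪ (positive diffs) ∪ (negative diffs).
|A - A| = 1 + 2·11 = 23 (matches direct enumeration: 23).

|A - A| = 23


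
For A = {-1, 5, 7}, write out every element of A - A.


A - A = {a - a' : a, a' ∈ A}.
Compute a - a' for each ordered pair (a, a'):
a = -1: -1--1=0, -1-5=-6, -1-7=-8
a = 5: 5--1=6, 5-5=0, 5-7=-2
a = 7: 7--1=8, 7-5=2, 7-7=0
Collecting distinct values (and noting 0 appears from a-a):
A - A = {-8, -6, -2, 0, 2, 6, 8}
|A - A| = 7

A - A = {-8, -6, -2, 0, 2, 6, 8}


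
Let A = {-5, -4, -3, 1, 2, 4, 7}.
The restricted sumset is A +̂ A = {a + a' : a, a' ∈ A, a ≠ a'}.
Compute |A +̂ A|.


Restricted sumset: A +̂ A = {a + a' : a ∈ A, a' ∈ A, a ≠ a'}.
Equivalently, take A + A and drop any sum 2a that is achievable ONLY as a + a for a ∈ A (i.e. sums representable only with equal summands).
Enumerate pairs (a, a') with a < a' (symmetric, so each unordered pair gives one sum; this covers all a ≠ a'):
  -5 + -4 = -9
  -5 + -3 = -8
  -5 + 1 = -4
  -5 + 2 = -3
  -5 + 4 = -1
  -5 + 7 = 2
  -4 + -3 = -7
  -4 + 1 = -3
  -4 + 2 = -2
  -4 + 4 = 0
  -4 + 7 = 3
  -3 + 1 = -2
  -3 + 2 = -1
  -3 + 4 = 1
  -3 + 7 = 4
  1 + 2 = 3
  1 + 4 = 5
  1 + 7 = 8
  2 + 4 = 6
  2 + 7 = 9
  4 + 7 = 11
Collected distinct sums: {-9, -8, -7, -4, -3, -2, -1, 0, 1, 2, 3, 4, 5, 6, 8, 9, 11}
|A +̂ A| = 17
(Reference bound: |A +̂ A| ≥ 2|A| - 3 for |A| ≥ 2, with |A| = 7 giving ≥ 11.)

|A +̂ A| = 17


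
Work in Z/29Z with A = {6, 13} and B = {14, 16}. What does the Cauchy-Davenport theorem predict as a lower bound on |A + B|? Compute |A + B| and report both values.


Cauchy-Davenport: |A + B| ≥ min(p, |A| + |B| - 1) for A, B nonempty in Z/pZ.
|A| = 2, |B| = 2, p = 29.
CD lower bound = min(29, 2 + 2 - 1) = min(29, 3) = 3.
Compute A + B mod 29 directly:
a = 6: 6+14=20, 6+16=22
a = 13: 13+14=27, 13+16=0
A + B = {0, 20, 22, 27}, so |A + B| = 4.
Verify: 4 ≥ 3? Yes ✓.

CD lower bound = 3, actual |A + B| = 4.


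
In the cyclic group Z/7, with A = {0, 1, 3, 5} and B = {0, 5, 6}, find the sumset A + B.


Work in Z/7Z: reduce every sum a + b modulo 7.
Enumerate all 12 pairs:
a = 0: 0+0=0, 0+5=5, 0+6=6
a = 1: 1+0=1, 1+5=6, 1+6=0
a = 3: 3+0=3, 3+5=1, 3+6=2
a = 5: 5+0=5, 5+5=3, 5+6=4
Distinct residues collected: {0, 1, 2, 3, 4, 5, 6}
|A + B| = 7 (out of 7 total residues).

A + B = {0, 1, 2, 3, 4, 5, 6}


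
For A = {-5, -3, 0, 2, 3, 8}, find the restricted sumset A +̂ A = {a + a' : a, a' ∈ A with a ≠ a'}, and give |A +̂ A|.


Restricted sumset: A +̂ A = {a + a' : a ∈ A, a' ∈ A, a ≠ a'}.
Equivalently, take A + A and drop any sum 2a that is achievable ONLY as a + a for a ∈ A (i.e. sums representable only with equal summands).
Enumerate pairs (a, a') with a < a' (symmetric, so each unordered pair gives one sum; this covers all a ≠ a'):
  -5 + -3 = -8
  -5 + 0 = -5
  -5 + 2 = -3
  -5 + 3 = -2
  -5 + 8 = 3
  -3 + 0 = -3
  -3 + 2 = -1
  -3 + 3 = 0
  -3 + 8 = 5
  0 + 2 = 2
  0 + 3 = 3
  0 + 8 = 8
  2 + 3 = 5
  2 + 8 = 10
  3 + 8 = 11
Collected distinct sums: {-8, -5, -3, -2, -1, 0, 2, 3, 5, 8, 10, 11}
|A +̂ A| = 12
(Reference bound: |A +̂ A| ≥ 2|A| - 3 for |A| ≥ 2, with |A| = 6 giving ≥ 9.)

|A +̂ A| = 12


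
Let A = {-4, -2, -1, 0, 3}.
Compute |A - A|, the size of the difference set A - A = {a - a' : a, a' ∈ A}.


A - A = {a - a' : a, a' ∈ A}; |A| = 5.
Bounds: 2|A|-1 ≤ |A - A| ≤ |A|² - |A| + 1, i.e. 9 ≤ |A - A| ≤ 21.
Note: 0 ∈ A - A always (from a - a). The set is symmetric: if d ∈ A - A then -d ∈ A - A.
Enumerate nonzero differences d = a - a' with a > a' (then include -d):
Positive differences: {1, 2, 3, 4, 5, 7}
Full difference set: {0} ∪ (positive diffs) ∪ (negative diffs).
|A - A| = 1 + 2·6 = 13 (matches direct enumeration: 13).

|A - A| = 13


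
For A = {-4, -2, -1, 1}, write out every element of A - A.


A - A = {a - a' : a, a' ∈ A}.
Compute a - a' for each ordered pair (a, a'):
a = -4: -4--4=0, -4--2=-2, -4--1=-3, -4-1=-5
a = -2: -2--4=2, -2--2=0, -2--1=-1, -2-1=-3
a = -1: -1--4=3, -1--2=1, -1--1=0, -1-1=-2
a = 1: 1--4=5, 1--2=3, 1--1=2, 1-1=0
Collecting distinct values (and noting 0 appears from a-a):
A - A = {-5, -3, -2, -1, 0, 1, 2, 3, 5}
|A - A| = 9

A - A = {-5, -3, -2, -1, 0, 1, 2, 3, 5}


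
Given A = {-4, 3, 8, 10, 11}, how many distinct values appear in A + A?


A + A = {a + a' : a, a' ∈ A}; |A| = 5.
General bounds: 2|A| - 1 ≤ |A + A| ≤ |A|(|A|+1)/2, i.e. 9 ≤ |A + A| ≤ 15.
Lower bound 2|A|-1 is attained iff A is an arithmetic progression.
Enumerate sums a + a' for a ≤ a' (symmetric, so this suffices):
a = -4: -4+-4=-8, -4+3=-1, -4+8=4, -4+10=6, -4+11=7
a = 3: 3+3=6, 3+8=11, 3+10=13, 3+11=14
a = 8: 8+8=16, 8+10=18, 8+11=19
a = 10: 10+10=20, 10+11=21
a = 11: 11+11=22
Distinct sums: {-8, -1, 4, 6, 7, 11, 13, 14, 16, 18, 19, 20, 21, 22}
|A + A| = 14

|A + A| = 14


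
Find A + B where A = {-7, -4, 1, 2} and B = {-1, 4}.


A + B = {a + b : a ∈ A, b ∈ B}.
Enumerate all |A|·|B| = 4·2 = 8 pairs (a, b) and collect distinct sums.
a = -7: -7+-1=-8, -7+4=-3
a = -4: -4+-1=-5, -4+4=0
a = 1: 1+-1=0, 1+4=5
a = 2: 2+-1=1, 2+4=6
Collecting distinct sums: A + B = {-8, -5, -3, 0, 1, 5, 6}
|A + B| = 7

A + B = {-8, -5, -3, 0, 1, 5, 6}


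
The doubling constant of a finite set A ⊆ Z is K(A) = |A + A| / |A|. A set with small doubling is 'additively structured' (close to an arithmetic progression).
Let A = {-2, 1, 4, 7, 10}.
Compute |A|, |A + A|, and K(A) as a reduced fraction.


|A| = 5.
Compute A + A by enumerating all 25 pairs.
A + A = {-4, -1, 2, 5, 8, 11, 14, 17, 20}, so |A + A| = 9.
K = |A + A| / |A| = 9/5 (already in lowest terms) ≈ 1.8000.
Reference: AP of size 5 gives K = 9/5 ≈ 1.8000; a fully generic set of size 5 gives K ≈ 3.0000.

|A| = 5, |A + A| = 9, K = 9/5.


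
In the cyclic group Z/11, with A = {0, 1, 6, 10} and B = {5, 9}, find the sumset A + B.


Work in Z/11Z: reduce every sum a + b modulo 11.
Enumerate all 8 pairs:
a = 0: 0+5=5, 0+9=9
a = 1: 1+5=6, 1+9=10
a = 6: 6+5=0, 6+9=4
a = 10: 10+5=4, 10+9=8
Distinct residues collected: {0, 4, 5, 6, 8, 9, 10}
|A + B| = 7 (out of 11 total residues).

A + B = {0, 4, 5, 6, 8, 9, 10}


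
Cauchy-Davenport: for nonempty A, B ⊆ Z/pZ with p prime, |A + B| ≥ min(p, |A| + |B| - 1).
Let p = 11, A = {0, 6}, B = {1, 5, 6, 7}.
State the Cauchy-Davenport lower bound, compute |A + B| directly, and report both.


Cauchy-Davenport: |A + B| ≥ min(p, |A| + |B| - 1) for A, B nonempty in Z/pZ.
|A| = 2, |B| = 4, p = 11.
CD lower bound = min(11, 2 + 4 - 1) = min(11, 5) = 5.
Compute A + B mod 11 directly:
a = 0: 0+1=1, 0+5=5, 0+6=6, 0+7=7
a = 6: 6+1=7, 6+5=0, 6+6=1, 6+7=2
A + B = {0, 1, 2, 5, 6, 7}, so |A + B| = 6.
Verify: 6 ≥ 5? Yes ✓.

CD lower bound = 5, actual |A + B| = 6.


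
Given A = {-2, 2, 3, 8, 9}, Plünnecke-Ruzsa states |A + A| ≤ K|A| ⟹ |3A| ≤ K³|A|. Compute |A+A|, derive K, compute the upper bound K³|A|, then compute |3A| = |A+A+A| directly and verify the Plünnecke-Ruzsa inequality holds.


|A| = 5.
Step 1: Compute A + A by enumerating all 25 pairs.
A + A = {-4, 0, 1, 4, 5, 6, 7, 10, 11, 12, 16, 17, 18}, so |A + A| = 13.
Step 2: Doubling constant K = |A + A|/|A| = 13/5 = 13/5 ≈ 2.6000.
Step 3: Plünnecke-Ruzsa gives |3A| ≤ K³·|A| = (2.6000)³ · 5 ≈ 87.8800.
Step 4: Compute 3A = A + A + A directly by enumerating all triples (a,b,c) ∈ A³; |3A| = 25.
Step 5: Check 25 ≤ 87.8800? Yes ✓.

K = 13/5, Plünnecke-Ruzsa bound K³|A| ≈ 87.8800, |3A| = 25, inequality holds.


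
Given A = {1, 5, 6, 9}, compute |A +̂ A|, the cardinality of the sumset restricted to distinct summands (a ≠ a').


Restricted sumset: A +̂ A = {a + a' : a ∈ A, a' ∈ A, a ≠ a'}.
Equivalently, take A + A and drop any sum 2a that is achievable ONLY as a + a for a ∈ A (i.e. sums representable only with equal summands).
Enumerate pairs (a, a') with a < a' (symmetric, so each unordered pair gives one sum; this covers all a ≠ a'):
  1 + 5 = 6
  1 + 6 = 7
  1 + 9 = 10
  5 + 6 = 11
  5 + 9 = 14
  6 + 9 = 15
Collected distinct sums: {6, 7, 10, 11, 14, 15}
|A +̂ A| = 6
(Reference bound: |A +̂ A| ≥ 2|A| - 3 for |A| ≥ 2, with |A| = 4 giving ≥ 5.)

|A +̂ A| = 6


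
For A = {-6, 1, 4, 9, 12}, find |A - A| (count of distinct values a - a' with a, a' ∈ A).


A - A = {a - a' : a, a' ∈ A}; |A| = 5.
Bounds: 2|A|-1 ≤ |A - A| ≤ |A|² - |A| + 1, i.e. 9 ≤ |A - A| ≤ 21.
Note: 0 ∈ A - A always (from a - a). The set is symmetric: if d ∈ A - A then -d ∈ A - A.
Enumerate nonzero differences d = a - a' with a > a' (then include -d):
Positive differences: {3, 5, 7, 8, 10, 11, 15, 18}
Full difference set: {0} ∪ (positive diffs) ∪ (negative diffs).
|A - A| = 1 + 2·8 = 17 (matches direct enumeration: 17).

|A - A| = 17


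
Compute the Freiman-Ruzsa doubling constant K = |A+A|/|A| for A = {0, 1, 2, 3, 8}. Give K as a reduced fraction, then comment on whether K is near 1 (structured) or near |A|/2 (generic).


|A| = 5.
Compute A + A by enumerating all 25 pairs.
A + A = {0, 1, 2, 3, 4, 5, 6, 8, 9, 10, 11, 16}, so |A + A| = 12.
K = |A + A| / |A| = 12/5 (already in lowest terms) ≈ 2.4000.
Reference: AP of size 5 gives K = 9/5 ≈ 1.8000; a fully generic set of size 5 gives K ≈ 3.0000.

|A| = 5, |A + A| = 12, K = 12/5.


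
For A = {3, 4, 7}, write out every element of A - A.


A - A = {a - a' : a, a' ∈ A}.
Compute a - a' for each ordered pair (a, a'):
a = 3: 3-3=0, 3-4=-1, 3-7=-4
a = 4: 4-3=1, 4-4=0, 4-7=-3
a = 7: 7-3=4, 7-4=3, 7-7=0
Collecting distinct values (and noting 0 appears from a-a):
A - A = {-4, -3, -1, 0, 1, 3, 4}
|A - A| = 7

A - A = {-4, -3, -1, 0, 1, 3, 4}


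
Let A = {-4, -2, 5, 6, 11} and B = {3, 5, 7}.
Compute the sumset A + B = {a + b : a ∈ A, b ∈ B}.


A + B = {a + b : a ∈ A, b ∈ B}.
Enumerate all |A|·|B| = 5·3 = 15 pairs (a, b) and collect distinct sums.
a = -4: -4+3=-1, -4+5=1, -4+7=3
a = -2: -2+3=1, -2+5=3, -2+7=5
a = 5: 5+3=8, 5+5=10, 5+7=12
a = 6: 6+3=9, 6+5=11, 6+7=13
a = 11: 11+3=14, 11+5=16, 11+7=18
Collecting distinct sums: A + B = {-1, 1, 3, 5, 8, 9, 10, 11, 12, 13, 14, 16, 18}
|A + B| = 13

A + B = {-1, 1, 3, 5, 8, 9, 10, 11, 12, 13, 14, 16, 18}


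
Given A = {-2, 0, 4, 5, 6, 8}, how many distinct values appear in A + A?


A + A = {a + a' : a, a' ∈ A}; |A| = 6.
General bounds: 2|A| - 1 ≤ |A + A| ≤ |A|(|A|+1)/2, i.e. 11 ≤ |A + A| ≤ 21.
Lower bound 2|A|-1 is attained iff A is an arithmetic progression.
Enumerate sums a + a' for a ≤ a' (symmetric, so this suffices):
a = -2: -2+-2=-4, -2+0=-2, -2+4=2, -2+5=3, -2+6=4, -2+8=6
a = 0: 0+0=0, 0+4=4, 0+5=5, 0+6=6, 0+8=8
a = 4: 4+4=8, 4+5=9, 4+6=10, 4+8=12
a = 5: 5+5=10, 5+6=11, 5+8=13
a = 6: 6+6=12, 6+8=14
a = 8: 8+8=16
Distinct sums: {-4, -2, 0, 2, 3, 4, 5, 6, 8, 9, 10, 11, 12, 13, 14, 16}
|A + A| = 16

|A + A| = 16


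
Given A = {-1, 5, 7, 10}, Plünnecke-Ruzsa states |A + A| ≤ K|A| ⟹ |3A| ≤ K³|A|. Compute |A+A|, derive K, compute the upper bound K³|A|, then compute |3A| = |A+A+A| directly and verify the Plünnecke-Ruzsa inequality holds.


|A| = 4.
Step 1: Compute A + A by enumerating all 16 pairs.
A + A = {-2, 4, 6, 9, 10, 12, 14, 15, 17, 20}, so |A + A| = 10.
Step 2: Doubling constant K = |A + A|/|A| = 10/4 = 10/4 ≈ 2.5000.
Step 3: Plünnecke-Ruzsa gives |3A| ≤ K³·|A| = (2.5000)³ · 4 ≈ 62.5000.
Step 4: Compute 3A = A + A + A directly by enumerating all triples (a,b,c) ∈ A³; |3A| = 19.
Step 5: Check 19 ≤ 62.5000? Yes ✓.

K = 10/4, Plünnecke-Ruzsa bound K³|A| ≈ 62.5000, |3A| = 19, inequality holds.


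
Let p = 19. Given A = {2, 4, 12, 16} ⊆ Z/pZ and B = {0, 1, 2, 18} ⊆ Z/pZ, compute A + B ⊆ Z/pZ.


Work in Z/19Z: reduce every sum a + b modulo 19.
Enumerate all 16 pairs:
a = 2: 2+0=2, 2+1=3, 2+2=4, 2+18=1
a = 4: 4+0=4, 4+1=5, 4+2=6, 4+18=3
a = 12: 12+0=12, 12+1=13, 12+2=14, 12+18=11
a = 16: 16+0=16, 16+1=17, 16+2=18, 16+18=15
Distinct residues collected: {1, 2, 3, 4, 5, 6, 11, 12, 13, 14, 15, 16, 17, 18}
|A + B| = 14 (out of 19 total residues).

A + B = {1, 2, 3, 4, 5, 6, 11, 12, 13, 14, 15, 16, 17, 18}


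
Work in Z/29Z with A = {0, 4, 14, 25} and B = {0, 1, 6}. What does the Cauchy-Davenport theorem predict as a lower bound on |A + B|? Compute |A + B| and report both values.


Cauchy-Davenport: |A + B| ≥ min(p, |A| + |B| - 1) for A, B nonempty in Z/pZ.
|A| = 4, |B| = 3, p = 29.
CD lower bound = min(29, 4 + 3 - 1) = min(29, 6) = 6.
Compute A + B mod 29 directly:
a = 0: 0+0=0, 0+1=1, 0+6=6
a = 4: 4+0=4, 4+1=5, 4+6=10
a = 14: 14+0=14, 14+1=15, 14+6=20
a = 25: 25+0=25, 25+1=26, 25+6=2
A + B = {0, 1, 2, 4, 5, 6, 10, 14, 15, 20, 25, 26}, so |A + B| = 12.
Verify: 12 ≥ 6? Yes ✓.

CD lower bound = 6, actual |A + B| = 12.


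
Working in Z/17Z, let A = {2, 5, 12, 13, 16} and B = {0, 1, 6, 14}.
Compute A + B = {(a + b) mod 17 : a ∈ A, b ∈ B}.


Work in Z/17Z: reduce every sum a + b modulo 17.
Enumerate all 20 pairs:
a = 2: 2+0=2, 2+1=3, 2+6=8, 2+14=16
a = 5: 5+0=5, 5+1=6, 5+6=11, 5+14=2
a = 12: 12+0=12, 12+1=13, 12+6=1, 12+14=9
a = 13: 13+0=13, 13+1=14, 13+6=2, 13+14=10
a = 16: 16+0=16, 16+1=0, 16+6=5, 16+14=13
Distinct residues collected: {0, 1, 2, 3, 5, 6, 8, 9, 10, 11, 12, 13, 14, 16}
|A + B| = 14 (out of 17 total residues).

A + B = {0, 1, 2, 3, 5, 6, 8, 9, 10, 11, 12, 13, 14, 16}


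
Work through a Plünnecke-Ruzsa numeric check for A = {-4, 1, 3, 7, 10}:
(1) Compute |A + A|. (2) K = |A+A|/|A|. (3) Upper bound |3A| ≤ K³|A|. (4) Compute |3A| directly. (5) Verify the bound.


|A| = 5.
Step 1: Compute A + A by enumerating all 25 pairs.
A + A = {-8, -3, -1, 2, 3, 4, 6, 8, 10, 11, 13, 14, 17, 20}, so |A + A| = 14.
Step 2: Doubling constant K = |A + A|/|A| = 14/5 = 14/5 ≈ 2.8000.
Step 3: Plünnecke-Ruzsa gives |3A| ≤ K³·|A| = (2.8000)³ · 5 ≈ 109.7600.
Step 4: Compute 3A = A + A + A directly by enumerating all triples (a,b,c) ∈ A³; |3A| = 28.
Step 5: Check 28 ≤ 109.7600? Yes ✓.

K = 14/5, Plünnecke-Ruzsa bound K³|A| ≈ 109.7600, |3A| = 28, inequality holds.


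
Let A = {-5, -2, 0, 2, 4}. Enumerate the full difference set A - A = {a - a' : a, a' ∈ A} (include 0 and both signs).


A - A = {a - a' : a, a' ∈ A}.
Compute a - a' for each ordered pair (a, a'):
a = -5: -5--5=0, -5--2=-3, -5-0=-5, -5-2=-7, -5-4=-9
a = -2: -2--5=3, -2--2=0, -2-0=-2, -2-2=-4, -2-4=-6
a = 0: 0--5=5, 0--2=2, 0-0=0, 0-2=-2, 0-4=-4
a = 2: 2--5=7, 2--2=4, 2-0=2, 2-2=0, 2-4=-2
a = 4: 4--5=9, 4--2=6, 4-0=4, 4-2=2, 4-4=0
Collecting distinct values (and noting 0 appears from a-a):
A - A = {-9, -7, -6, -5, -4, -3, -2, 0, 2, 3, 4, 5, 6, 7, 9}
|A - A| = 15

A - A = {-9, -7, -6, -5, -4, -3, -2, 0, 2, 3, 4, 5, 6, 7, 9}


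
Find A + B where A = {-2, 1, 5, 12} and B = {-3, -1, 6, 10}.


A + B = {a + b : a ∈ A, b ∈ B}.
Enumerate all |A|·|B| = 4·4 = 16 pairs (a, b) and collect distinct sums.
a = -2: -2+-3=-5, -2+-1=-3, -2+6=4, -2+10=8
a = 1: 1+-3=-2, 1+-1=0, 1+6=7, 1+10=11
a = 5: 5+-3=2, 5+-1=4, 5+6=11, 5+10=15
a = 12: 12+-3=9, 12+-1=11, 12+6=18, 12+10=22
Collecting distinct sums: A + B = {-5, -3, -2, 0, 2, 4, 7, 8, 9, 11, 15, 18, 22}
|A + B| = 13

A + B = {-5, -3, -2, 0, 2, 4, 7, 8, 9, 11, 15, 18, 22}


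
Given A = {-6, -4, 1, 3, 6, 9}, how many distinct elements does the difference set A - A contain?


A - A = {a - a' : a, a' ∈ A}; |A| = 6.
Bounds: 2|A|-1 ≤ |A - A| ≤ |A|² - |A| + 1, i.e. 11 ≤ |A - A| ≤ 31.
Note: 0 ∈ A - A always (from a - a). The set is symmetric: if d ∈ A - A then -d ∈ A - A.
Enumerate nonzero differences d = a - a' with a > a' (then include -d):
Positive differences: {2, 3, 5, 6, 7, 8, 9, 10, 12, 13, 15}
Full difference set: {0} ∪ (positive diffs) ∪ (negative diffs).
|A - A| = 1 + 2·11 = 23 (matches direct enumeration: 23).

|A - A| = 23


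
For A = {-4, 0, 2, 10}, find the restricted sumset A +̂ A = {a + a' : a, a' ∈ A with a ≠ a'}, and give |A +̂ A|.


Restricted sumset: A +̂ A = {a + a' : a ∈ A, a' ∈ A, a ≠ a'}.
Equivalently, take A + A and drop any sum 2a that is achievable ONLY as a + a for a ∈ A (i.e. sums representable only with equal summands).
Enumerate pairs (a, a') with a < a' (symmetric, so each unordered pair gives one sum; this covers all a ≠ a'):
  -4 + 0 = -4
  -4 + 2 = -2
  -4 + 10 = 6
  0 + 2 = 2
  0 + 10 = 10
  2 + 10 = 12
Collected distinct sums: {-4, -2, 2, 6, 10, 12}
|A +̂ A| = 6
(Reference bound: |A +̂ A| ≥ 2|A| - 3 for |A| ≥ 2, with |A| = 4 giving ≥ 5.)

|A +̂ A| = 6


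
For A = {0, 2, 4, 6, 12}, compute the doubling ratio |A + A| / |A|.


|A| = 5.
Compute A + A by enumerating all 25 pairs.
A + A = {0, 2, 4, 6, 8, 10, 12, 14, 16, 18, 24}, so |A + A| = 11.
K = |A + A| / |A| = 11/5 (already in lowest terms) ≈ 2.2000.
Reference: AP of size 5 gives K = 9/5 ≈ 1.8000; a fully generic set of size 5 gives K ≈ 3.0000.

|A| = 5, |A + A| = 11, K = 11/5.


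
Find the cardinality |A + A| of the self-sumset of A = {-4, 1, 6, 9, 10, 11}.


A + A = {a + a' : a, a' ∈ A}; |A| = 6.
General bounds: 2|A| - 1 ≤ |A + A| ≤ |A|(|A|+1)/2, i.e. 11 ≤ |A + A| ≤ 21.
Lower bound 2|A|-1 is attained iff A is an arithmetic progression.
Enumerate sums a + a' for a ≤ a' (symmetric, so this suffices):
a = -4: -4+-4=-8, -4+1=-3, -4+6=2, -4+9=5, -4+10=6, -4+11=7
a = 1: 1+1=2, 1+6=7, 1+9=10, 1+10=11, 1+11=12
a = 6: 6+6=12, 6+9=15, 6+10=16, 6+11=17
a = 9: 9+9=18, 9+10=19, 9+11=20
a = 10: 10+10=20, 10+11=21
a = 11: 11+11=22
Distinct sums: {-8, -3, 2, 5, 6, 7, 10, 11, 12, 15, 16, 17, 18, 19, 20, 21, 22}
|A + A| = 17

|A + A| = 17


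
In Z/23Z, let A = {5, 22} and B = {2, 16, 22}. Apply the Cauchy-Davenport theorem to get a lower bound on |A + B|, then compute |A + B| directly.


Cauchy-Davenport: |A + B| ≥ min(p, |A| + |B| - 1) for A, B nonempty in Z/pZ.
|A| = 2, |B| = 3, p = 23.
CD lower bound = min(23, 2 + 3 - 1) = min(23, 4) = 4.
Compute A + B mod 23 directly:
a = 5: 5+2=7, 5+16=21, 5+22=4
a = 22: 22+2=1, 22+16=15, 22+22=21
A + B = {1, 4, 7, 15, 21}, so |A + B| = 5.
Verify: 5 ≥ 4? Yes ✓.

CD lower bound = 4, actual |A + B| = 5.


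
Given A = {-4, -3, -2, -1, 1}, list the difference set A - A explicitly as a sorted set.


A - A = {a - a' : a, a' ∈ A}.
Compute a - a' for each ordered pair (a, a'):
a = -4: -4--4=0, -4--3=-1, -4--2=-2, -4--1=-3, -4-1=-5
a = -3: -3--4=1, -3--3=0, -3--2=-1, -3--1=-2, -3-1=-4
a = -2: -2--4=2, -2--3=1, -2--2=0, -2--1=-1, -2-1=-3
a = -1: -1--4=3, -1--3=2, -1--2=1, -1--1=0, -1-1=-2
a = 1: 1--4=5, 1--3=4, 1--2=3, 1--1=2, 1-1=0
Collecting distinct values (and noting 0 appears from a-a):
A - A = {-5, -4, -3, -2, -1, 0, 1, 2, 3, 4, 5}
|A - A| = 11

A - A = {-5, -4, -3, -2, -1, 0, 1, 2, 3, 4, 5}


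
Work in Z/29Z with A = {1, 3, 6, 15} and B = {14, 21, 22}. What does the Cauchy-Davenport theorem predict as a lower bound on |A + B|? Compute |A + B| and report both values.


Cauchy-Davenport: |A + B| ≥ min(p, |A| + |B| - 1) for A, B nonempty in Z/pZ.
|A| = 4, |B| = 3, p = 29.
CD lower bound = min(29, 4 + 3 - 1) = min(29, 6) = 6.
Compute A + B mod 29 directly:
a = 1: 1+14=15, 1+21=22, 1+22=23
a = 3: 3+14=17, 3+21=24, 3+22=25
a = 6: 6+14=20, 6+21=27, 6+22=28
a = 15: 15+14=0, 15+21=7, 15+22=8
A + B = {0, 7, 8, 15, 17, 20, 22, 23, 24, 25, 27, 28}, so |A + B| = 12.
Verify: 12 ≥ 6? Yes ✓.

CD lower bound = 6, actual |A + B| = 12.


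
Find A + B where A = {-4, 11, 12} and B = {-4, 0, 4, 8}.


A + B = {a + b : a ∈ A, b ∈ B}.
Enumerate all |A|·|B| = 3·4 = 12 pairs (a, b) and collect distinct sums.
a = -4: -4+-4=-8, -4+0=-4, -4+4=0, -4+8=4
a = 11: 11+-4=7, 11+0=11, 11+4=15, 11+8=19
a = 12: 12+-4=8, 12+0=12, 12+4=16, 12+8=20
Collecting distinct sums: A + B = {-8, -4, 0, 4, 7, 8, 11, 12, 15, 16, 19, 20}
|A + B| = 12

A + B = {-8, -4, 0, 4, 7, 8, 11, 12, 15, 16, 19, 20}


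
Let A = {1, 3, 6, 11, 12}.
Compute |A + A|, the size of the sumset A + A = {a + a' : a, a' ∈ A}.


A + A = {a + a' : a, a' ∈ A}; |A| = 5.
General bounds: 2|A| - 1 ≤ |A + A| ≤ |A|(|A|+1)/2, i.e. 9 ≤ |A + A| ≤ 15.
Lower bound 2|A|-1 is attained iff A is an arithmetic progression.
Enumerate sums a + a' for a ≤ a' (symmetric, so this suffices):
a = 1: 1+1=2, 1+3=4, 1+6=7, 1+11=12, 1+12=13
a = 3: 3+3=6, 3+6=9, 3+11=14, 3+12=15
a = 6: 6+6=12, 6+11=17, 6+12=18
a = 11: 11+11=22, 11+12=23
a = 12: 12+12=24
Distinct sums: {2, 4, 6, 7, 9, 12, 13, 14, 15, 17, 18, 22, 23, 24}
|A + A| = 14

|A + A| = 14


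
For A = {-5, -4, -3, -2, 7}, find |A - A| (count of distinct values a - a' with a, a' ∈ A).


A - A = {a - a' : a, a' ∈ A}; |A| = 5.
Bounds: 2|A|-1 ≤ |A - A| ≤ |A|² - |A| + 1, i.e. 9 ≤ |A - A| ≤ 21.
Note: 0 ∈ A - A always (from a - a). The set is symmetric: if d ∈ A - A then -d ∈ A - A.
Enumerate nonzero differences d = a - a' with a > a' (then include -d):
Positive differences: {1, 2, 3, 9, 10, 11, 12}
Full difference set: {0} ∪ (positive diffs) ∪ (negative diffs).
|A - A| = 1 + 2·7 = 15 (matches direct enumeration: 15).

|A - A| = 15


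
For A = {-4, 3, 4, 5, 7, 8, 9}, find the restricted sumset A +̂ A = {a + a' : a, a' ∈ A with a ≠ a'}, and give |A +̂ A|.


Restricted sumset: A +̂ A = {a + a' : a ∈ A, a' ∈ A, a ≠ a'}.
Equivalently, take A + A and drop any sum 2a that is achievable ONLY as a + a for a ∈ A (i.e. sums representable only with equal summands).
Enumerate pairs (a, a') with a < a' (symmetric, so each unordered pair gives one sum; this covers all a ≠ a'):
  -4 + 3 = -1
  -4 + 4 = 0
  -4 + 5 = 1
  -4 + 7 = 3
  -4 + 8 = 4
  -4 + 9 = 5
  3 + 4 = 7
  3 + 5 = 8
  3 + 7 = 10
  3 + 8 = 11
  3 + 9 = 12
  4 + 5 = 9
  4 + 7 = 11
  4 + 8 = 12
  4 + 9 = 13
  5 + 7 = 12
  5 + 8 = 13
  5 + 9 = 14
  7 + 8 = 15
  7 + 9 = 16
  8 + 9 = 17
Collected distinct sums: {-1, 0, 1, 3, 4, 5, 7, 8, 9, 10, 11, 12, 13, 14, 15, 16, 17}
|A +̂ A| = 17
(Reference bound: |A +̂ A| ≥ 2|A| - 3 for |A| ≥ 2, with |A| = 7 giving ≥ 11.)

|A +̂ A| = 17


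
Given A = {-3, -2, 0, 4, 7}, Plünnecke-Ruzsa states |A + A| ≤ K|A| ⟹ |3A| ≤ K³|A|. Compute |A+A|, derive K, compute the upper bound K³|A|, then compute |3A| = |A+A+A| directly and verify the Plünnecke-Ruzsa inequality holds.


|A| = 5.
Step 1: Compute A + A by enumerating all 25 pairs.
A + A = {-6, -5, -4, -3, -2, 0, 1, 2, 4, 5, 7, 8, 11, 14}, so |A + A| = 14.
Step 2: Doubling constant K = |A + A|/|A| = 14/5 = 14/5 ≈ 2.8000.
Step 3: Plünnecke-Ruzsa gives |3A| ≤ K³·|A| = (2.8000)³ · 5 ≈ 109.7600.
Step 4: Compute 3A = A + A + A directly by enumerating all triples (a,b,c) ∈ A³; |3A| = 25.
Step 5: Check 25 ≤ 109.7600? Yes ✓.

K = 14/5, Plünnecke-Ruzsa bound K³|A| ≈ 109.7600, |3A| = 25, inequality holds.


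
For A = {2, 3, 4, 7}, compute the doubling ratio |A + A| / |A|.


|A| = 4.
Compute A + A by enumerating all 16 pairs.
A + A = {4, 5, 6, 7, 8, 9, 10, 11, 14}, so |A + A| = 9.
K = |A + A| / |A| = 9/4 (already in lowest terms) ≈ 2.2500.
Reference: AP of size 4 gives K = 7/4 ≈ 1.7500; a fully generic set of size 4 gives K ≈ 2.5000.

|A| = 4, |A + A| = 9, K = 9/4.


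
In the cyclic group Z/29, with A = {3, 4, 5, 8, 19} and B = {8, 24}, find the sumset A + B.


Work in Z/29Z: reduce every sum a + b modulo 29.
Enumerate all 10 pairs:
a = 3: 3+8=11, 3+24=27
a = 4: 4+8=12, 4+24=28
a = 5: 5+8=13, 5+24=0
a = 8: 8+8=16, 8+24=3
a = 19: 19+8=27, 19+24=14
Distinct residues collected: {0, 3, 11, 12, 13, 14, 16, 27, 28}
|A + B| = 9 (out of 29 total residues).

A + B = {0, 3, 11, 12, 13, 14, 16, 27, 28}


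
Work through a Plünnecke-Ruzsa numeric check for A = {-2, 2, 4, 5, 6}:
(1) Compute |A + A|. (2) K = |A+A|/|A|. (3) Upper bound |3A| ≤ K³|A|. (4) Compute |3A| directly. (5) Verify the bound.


|A| = 5.
Step 1: Compute A + A by enumerating all 25 pairs.
A + A = {-4, 0, 2, 3, 4, 6, 7, 8, 9, 10, 11, 12}, so |A + A| = 12.
Step 2: Doubling constant K = |A + A|/|A| = 12/5 = 12/5 ≈ 2.4000.
Step 3: Plünnecke-Ruzsa gives |3A| ≤ K³·|A| = (2.4000)³ · 5 ≈ 69.1200.
Step 4: Compute 3A = A + A + A directly by enumerating all triples (a,b,c) ∈ A³; |3A| = 20.
Step 5: Check 20 ≤ 69.1200? Yes ✓.

K = 12/5, Plünnecke-Ruzsa bound K³|A| ≈ 69.1200, |3A| = 20, inequality holds.


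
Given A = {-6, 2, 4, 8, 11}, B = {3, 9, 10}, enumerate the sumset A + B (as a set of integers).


A + B = {a + b : a ∈ A, b ∈ B}.
Enumerate all |A|·|B| = 5·3 = 15 pairs (a, b) and collect distinct sums.
a = -6: -6+3=-3, -6+9=3, -6+10=4
a = 2: 2+3=5, 2+9=11, 2+10=12
a = 4: 4+3=7, 4+9=13, 4+10=14
a = 8: 8+3=11, 8+9=17, 8+10=18
a = 11: 11+3=14, 11+9=20, 11+10=21
Collecting distinct sums: A + B = {-3, 3, 4, 5, 7, 11, 12, 13, 14, 17, 18, 20, 21}
|A + B| = 13

A + B = {-3, 3, 4, 5, 7, 11, 12, 13, 14, 17, 18, 20, 21}


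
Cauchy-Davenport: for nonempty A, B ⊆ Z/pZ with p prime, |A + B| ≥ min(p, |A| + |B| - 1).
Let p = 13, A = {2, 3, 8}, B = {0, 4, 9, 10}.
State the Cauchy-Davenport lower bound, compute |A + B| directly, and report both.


Cauchy-Davenport: |A + B| ≥ min(p, |A| + |B| - 1) for A, B nonempty in Z/pZ.
|A| = 3, |B| = 4, p = 13.
CD lower bound = min(13, 3 + 4 - 1) = min(13, 6) = 6.
Compute A + B mod 13 directly:
a = 2: 2+0=2, 2+4=6, 2+9=11, 2+10=12
a = 3: 3+0=3, 3+4=7, 3+9=12, 3+10=0
a = 8: 8+0=8, 8+4=12, 8+9=4, 8+10=5
A + B = {0, 2, 3, 4, 5, 6, 7, 8, 11, 12}, so |A + B| = 10.
Verify: 10 ≥ 6? Yes ✓.

CD lower bound = 6, actual |A + B| = 10.


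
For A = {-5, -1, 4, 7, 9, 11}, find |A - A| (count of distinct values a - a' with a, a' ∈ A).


A - A = {a - a' : a, a' ∈ A}; |A| = 6.
Bounds: 2|A|-1 ≤ |A - A| ≤ |A|² - |A| + 1, i.e. 11 ≤ |A - A| ≤ 31.
Note: 0 ∈ A - A always (from a - a). The set is symmetric: if d ∈ A - A then -d ∈ A - A.
Enumerate nonzero differences d = a - a' with a > a' (then include -d):
Positive differences: {2, 3, 4, 5, 7, 8, 9, 10, 12, 14, 16}
Full difference set: {0} ∪ (positive diffs) ∪ (negative diffs).
|A - A| = 1 + 2·11 = 23 (matches direct enumeration: 23).

|A - A| = 23


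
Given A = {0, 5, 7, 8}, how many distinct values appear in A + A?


A + A = {a + a' : a, a' ∈ A}; |A| = 4.
General bounds: 2|A| - 1 ≤ |A + A| ≤ |A|(|A|+1)/2, i.e. 7 ≤ |A + A| ≤ 10.
Lower bound 2|A|-1 is attained iff A is an arithmetic progression.
Enumerate sums a + a' for a ≤ a' (symmetric, so this suffices):
a = 0: 0+0=0, 0+5=5, 0+7=7, 0+8=8
a = 5: 5+5=10, 5+7=12, 5+8=13
a = 7: 7+7=14, 7+8=15
a = 8: 8+8=16
Distinct sums: {0, 5, 7, 8, 10, 12, 13, 14, 15, 16}
|A + A| = 10

|A + A| = 10


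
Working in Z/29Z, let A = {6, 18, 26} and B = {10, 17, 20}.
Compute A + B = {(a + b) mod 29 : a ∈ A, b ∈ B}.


Work in Z/29Z: reduce every sum a + b modulo 29.
Enumerate all 9 pairs:
a = 6: 6+10=16, 6+17=23, 6+20=26
a = 18: 18+10=28, 18+17=6, 18+20=9
a = 26: 26+10=7, 26+17=14, 26+20=17
Distinct residues collected: {6, 7, 9, 14, 16, 17, 23, 26, 28}
|A + B| = 9 (out of 29 total residues).

A + B = {6, 7, 9, 14, 16, 17, 23, 26, 28}


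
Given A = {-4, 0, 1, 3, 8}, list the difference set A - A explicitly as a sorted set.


A - A = {a - a' : a, a' ∈ A}.
Compute a - a' for each ordered pair (a, a'):
a = -4: -4--4=0, -4-0=-4, -4-1=-5, -4-3=-7, -4-8=-12
a = 0: 0--4=4, 0-0=0, 0-1=-1, 0-3=-3, 0-8=-8
a = 1: 1--4=5, 1-0=1, 1-1=0, 1-3=-2, 1-8=-7
a = 3: 3--4=7, 3-0=3, 3-1=2, 3-3=0, 3-8=-5
a = 8: 8--4=12, 8-0=8, 8-1=7, 8-3=5, 8-8=0
Collecting distinct values (and noting 0 appears from a-a):
A - A = {-12, -8, -7, -5, -4, -3, -2, -1, 0, 1, 2, 3, 4, 5, 7, 8, 12}
|A - A| = 17

A - A = {-12, -8, -7, -5, -4, -3, -2, -1, 0, 1, 2, 3, 4, 5, 7, 8, 12}


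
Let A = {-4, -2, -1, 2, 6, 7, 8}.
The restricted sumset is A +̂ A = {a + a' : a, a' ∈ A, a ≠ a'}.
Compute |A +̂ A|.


Restricted sumset: A +̂ A = {a + a' : a ∈ A, a' ∈ A, a ≠ a'}.
Equivalently, take A + A and drop any sum 2a that is achievable ONLY as a + a for a ∈ A (i.e. sums representable only with equal summands).
Enumerate pairs (a, a') with a < a' (symmetric, so each unordered pair gives one sum; this covers all a ≠ a'):
  -4 + -2 = -6
  -4 + -1 = -5
  -4 + 2 = -2
  -4 + 6 = 2
  -4 + 7 = 3
  -4 + 8 = 4
  -2 + -1 = -3
  -2 + 2 = 0
  -2 + 6 = 4
  -2 + 7 = 5
  -2 + 8 = 6
  -1 + 2 = 1
  -1 + 6 = 5
  -1 + 7 = 6
  -1 + 8 = 7
  2 + 6 = 8
  2 + 7 = 9
  2 + 8 = 10
  6 + 7 = 13
  6 + 8 = 14
  7 + 8 = 15
Collected distinct sums: {-6, -5, -3, -2, 0, 1, 2, 3, 4, 5, 6, 7, 8, 9, 10, 13, 14, 15}
|A +̂ A| = 18
(Reference bound: |A +̂ A| ≥ 2|A| - 3 for |A| ≥ 2, with |A| = 7 giving ≥ 11.)

|A +̂ A| = 18


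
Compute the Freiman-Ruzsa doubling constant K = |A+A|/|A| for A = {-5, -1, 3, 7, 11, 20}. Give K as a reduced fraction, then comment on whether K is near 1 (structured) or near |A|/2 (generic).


|A| = 6.
Compute A + A by enumerating all 36 pairs.
A + A = {-10, -6, -2, 2, 6, 10, 14, 15, 18, 19, 22, 23, 27, 31, 40}, so |A + A| = 15.
K = |A + A| / |A| = 15/6 = 5/2 ≈ 2.5000.
Reference: AP of size 6 gives K = 11/6 ≈ 1.8333; a fully generic set of size 6 gives K ≈ 3.5000.

|A| = 6, |A + A| = 15, K = 15/6 = 5/2.


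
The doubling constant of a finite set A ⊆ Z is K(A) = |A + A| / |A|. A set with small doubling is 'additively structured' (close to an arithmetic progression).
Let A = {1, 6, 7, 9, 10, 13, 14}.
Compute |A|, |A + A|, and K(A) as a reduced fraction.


|A| = 7.
Compute A + A by enumerating all 49 pairs.
A + A = {2, 7, 8, 10, 11, 12, 13, 14, 15, 16, 17, 18, 19, 20, 21, 22, 23, 24, 26, 27, 28}, so |A + A| = 21.
K = |A + A| / |A| = 21/7 = 3/1 ≈ 3.0000.
Reference: AP of size 7 gives K = 13/7 ≈ 1.8571; a fully generic set of size 7 gives K ≈ 4.0000.

|A| = 7, |A + A| = 21, K = 21/7 = 3/1.


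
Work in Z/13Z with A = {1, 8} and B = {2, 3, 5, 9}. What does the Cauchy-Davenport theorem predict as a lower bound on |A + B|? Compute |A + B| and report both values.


Cauchy-Davenport: |A + B| ≥ min(p, |A| + |B| - 1) for A, B nonempty in Z/pZ.
|A| = 2, |B| = 4, p = 13.
CD lower bound = min(13, 2 + 4 - 1) = min(13, 5) = 5.
Compute A + B mod 13 directly:
a = 1: 1+2=3, 1+3=4, 1+5=6, 1+9=10
a = 8: 8+2=10, 8+3=11, 8+5=0, 8+9=4
A + B = {0, 3, 4, 6, 10, 11}, so |A + B| = 6.
Verify: 6 ≥ 5? Yes ✓.

CD lower bound = 5, actual |A + B| = 6.


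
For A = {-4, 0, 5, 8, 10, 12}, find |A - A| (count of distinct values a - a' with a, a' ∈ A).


A - A = {a - a' : a, a' ∈ A}; |A| = 6.
Bounds: 2|A|-1 ≤ |A - A| ≤ |A|² - |A| + 1, i.e. 11 ≤ |A - A| ≤ 31.
Note: 0 ∈ A - A always (from a - a). The set is symmetric: if d ∈ A - A then -d ∈ A - A.
Enumerate nonzero differences d = a - a' with a > a' (then include -d):
Positive differences: {2, 3, 4, 5, 7, 8, 9, 10, 12, 14, 16}
Full difference set: {0} ∪ (positive diffs) ∪ (negative diffs).
|A - A| = 1 + 2·11 = 23 (matches direct enumeration: 23).

|A - A| = 23


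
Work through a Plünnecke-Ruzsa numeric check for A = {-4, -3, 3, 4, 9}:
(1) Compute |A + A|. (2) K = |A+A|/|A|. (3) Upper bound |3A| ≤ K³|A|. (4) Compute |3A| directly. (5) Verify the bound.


|A| = 5.
Step 1: Compute A + A by enumerating all 25 pairs.
A + A = {-8, -7, -6, -1, 0, 1, 5, 6, 7, 8, 12, 13, 18}, so |A + A| = 13.
Step 2: Doubling constant K = |A + A|/|A| = 13/5 = 13/5 ≈ 2.6000.
Step 3: Plünnecke-Ruzsa gives |3A| ≤ K³·|A| = (2.6000)³ · 5 ≈ 87.8800.
Step 4: Compute 3A = A + A + A directly by enumerating all triples (a,b,c) ∈ A³; |3A| = 25.
Step 5: Check 25 ≤ 87.8800? Yes ✓.

K = 13/5, Plünnecke-Ruzsa bound K³|A| ≈ 87.8800, |3A| = 25, inequality holds.


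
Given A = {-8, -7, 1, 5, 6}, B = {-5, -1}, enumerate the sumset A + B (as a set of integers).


A + B = {a + b : a ∈ A, b ∈ B}.
Enumerate all |A|·|B| = 5·2 = 10 pairs (a, b) and collect distinct sums.
a = -8: -8+-5=-13, -8+-1=-9
a = -7: -7+-5=-12, -7+-1=-8
a = 1: 1+-5=-4, 1+-1=0
a = 5: 5+-5=0, 5+-1=4
a = 6: 6+-5=1, 6+-1=5
Collecting distinct sums: A + B = {-13, -12, -9, -8, -4, 0, 1, 4, 5}
|A + B| = 9

A + B = {-13, -12, -9, -8, -4, 0, 1, 4, 5}


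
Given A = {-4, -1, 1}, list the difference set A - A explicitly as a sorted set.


A - A = {a - a' : a, a' ∈ A}.
Compute a - a' for each ordered pair (a, a'):
a = -4: -4--4=0, -4--1=-3, -4-1=-5
a = -1: -1--4=3, -1--1=0, -1-1=-2
a = 1: 1--4=5, 1--1=2, 1-1=0
Collecting distinct values (and noting 0 appears from a-a):
A - A = {-5, -3, -2, 0, 2, 3, 5}
|A - A| = 7

A - A = {-5, -3, -2, 0, 2, 3, 5}


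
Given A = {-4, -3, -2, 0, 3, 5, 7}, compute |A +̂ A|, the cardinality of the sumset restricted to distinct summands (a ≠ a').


Restricted sumset: A +̂ A = {a + a' : a ∈ A, a' ∈ A, a ≠ a'}.
Equivalently, take A + A and drop any sum 2a that is achievable ONLY as a + a for a ∈ A (i.e. sums representable only with equal summands).
Enumerate pairs (a, a') with a < a' (symmetric, so each unordered pair gives one sum; this covers all a ≠ a'):
  -4 + -3 = -7
  -4 + -2 = -6
  -4 + 0 = -4
  -4 + 3 = -1
  -4 + 5 = 1
  -4 + 7 = 3
  -3 + -2 = -5
  -3 + 0 = -3
  -3 + 3 = 0
  -3 + 5 = 2
  -3 + 7 = 4
  -2 + 0 = -2
  -2 + 3 = 1
  -2 + 5 = 3
  -2 + 7 = 5
  0 + 3 = 3
  0 + 5 = 5
  0 + 7 = 7
  3 + 5 = 8
  3 + 7 = 10
  5 + 7 = 12
Collected distinct sums: {-7, -6, -5, -4, -3, -2, -1, 0, 1, 2, 3, 4, 5, 7, 8, 10, 12}
|A +̂ A| = 17
(Reference bound: |A +̂ A| ≥ 2|A| - 3 for |A| ≥ 2, with |A| = 7 giving ≥ 11.)

|A +̂ A| = 17


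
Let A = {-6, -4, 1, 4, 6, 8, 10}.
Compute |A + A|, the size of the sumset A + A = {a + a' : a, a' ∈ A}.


A + A = {a + a' : a, a' ∈ A}; |A| = 7.
General bounds: 2|A| - 1 ≤ |A + A| ≤ |A|(|A|+1)/2, i.e. 13 ≤ |A + A| ≤ 28.
Lower bound 2|A|-1 is attained iff A is an arithmetic progression.
Enumerate sums a + a' for a ≤ a' (symmetric, so this suffices):
a = -6: -6+-6=-12, -6+-4=-10, -6+1=-5, -6+4=-2, -6+6=0, -6+8=2, -6+10=4
a = -4: -4+-4=-8, -4+1=-3, -4+4=0, -4+6=2, -4+8=4, -4+10=6
a = 1: 1+1=2, 1+4=5, 1+6=7, 1+8=9, 1+10=11
a = 4: 4+4=8, 4+6=10, 4+8=12, 4+10=14
a = 6: 6+6=12, 6+8=14, 6+10=16
a = 8: 8+8=16, 8+10=18
a = 10: 10+10=20
Distinct sums: {-12, -10, -8, -5, -3, -2, 0, 2, 4, 5, 6, 7, 8, 9, 10, 11, 12, 14, 16, 18, 20}
|A + A| = 21

|A + A| = 21


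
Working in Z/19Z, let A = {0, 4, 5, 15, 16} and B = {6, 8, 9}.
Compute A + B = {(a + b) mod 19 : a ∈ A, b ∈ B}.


Work in Z/19Z: reduce every sum a + b modulo 19.
Enumerate all 15 pairs:
a = 0: 0+6=6, 0+8=8, 0+9=9
a = 4: 4+6=10, 4+8=12, 4+9=13
a = 5: 5+6=11, 5+8=13, 5+9=14
a = 15: 15+6=2, 15+8=4, 15+9=5
a = 16: 16+6=3, 16+8=5, 16+9=6
Distinct residues collected: {2, 3, 4, 5, 6, 8, 9, 10, 11, 12, 13, 14}
|A + B| = 12 (out of 19 total residues).

A + B = {2, 3, 4, 5, 6, 8, 9, 10, 11, 12, 13, 14}


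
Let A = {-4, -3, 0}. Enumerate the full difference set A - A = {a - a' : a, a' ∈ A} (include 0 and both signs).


A - A = {a - a' : a, a' ∈ A}.
Compute a - a' for each ordered pair (a, a'):
a = -4: -4--4=0, -4--3=-1, -4-0=-4
a = -3: -3--4=1, -3--3=0, -3-0=-3
a = 0: 0--4=4, 0--3=3, 0-0=0
Collecting distinct values (and noting 0 appears from a-a):
A - A = {-4, -3, -1, 0, 1, 3, 4}
|A - A| = 7

A - A = {-4, -3, -1, 0, 1, 3, 4}


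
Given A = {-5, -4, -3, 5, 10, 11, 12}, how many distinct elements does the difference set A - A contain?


A - A = {a - a' : a, a' ∈ A}; |A| = 7.
Bounds: 2|A|-1 ≤ |A - A| ≤ |A|² - |A| + 1, i.e. 13 ≤ |A - A| ≤ 43.
Note: 0 ∈ A - A always (from a - a). The set is symmetric: if d ∈ A - A then -d ∈ A - A.
Enumerate nonzero differences d = a - a' with a > a' (then include -d):
Positive differences: {1, 2, 5, 6, 7, 8, 9, 10, 13, 14, 15, 16, 17}
Full difference set: {0} ∪ (positive diffs) ∪ (negative diffs).
|A - A| = 1 + 2·13 = 27 (matches direct enumeration: 27).

|A - A| = 27


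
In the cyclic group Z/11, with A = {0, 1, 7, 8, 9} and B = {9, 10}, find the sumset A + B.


Work in Z/11Z: reduce every sum a + b modulo 11.
Enumerate all 10 pairs:
a = 0: 0+9=9, 0+10=10
a = 1: 1+9=10, 1+10=0
a = 7: 7+9=5, 7+10=6
a = 8: 8+9=6, 8+10=7
a = 9: 9+9=7, 9+10=8
Distinct residues collected: {0, 5, 6, 7, 8, 9, 10}
|A + B| = 7 (out of 11 total residues).

A + B = {0, 5, 6, 7, 8, 9, 10}


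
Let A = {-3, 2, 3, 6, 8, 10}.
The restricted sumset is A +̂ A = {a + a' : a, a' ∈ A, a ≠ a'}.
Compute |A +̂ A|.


Restricted sumset: A +̂ A = {a + a' : a ∈ A, a' ∈ A, a ≠ a'}.
Equivalently, take A + A and drop any sum 2a that is achievable ONLY as a + a for a ∈ A (i.e. sums representable only with equal summands).
Enumerate pairs (a, a') with a < a' (symmetric, so each unordered pair gives one sum; this covers all a ≠ a'):
  -3 + 2 = -1
  -3 + 3 = 0
  -3 + 6 = 3
  -3 + 8 = 5
  -3 + 10 = 7
  2 + 3 = 5
  2 + 6 = 8
  2 + 8 = 10
  2 + 10 = 12
  3 + 6 = 9
  3 + 8 = 11
  3 + 10 = 13
  6 + 8 = 14
  6 + 10 = 16
  8 + 10 = 18
Collected distinct sums: {-1, 0, 3, 5, 7, 8, 9, 10, 11, 12, 13, 14, 16, 18}
|A +̂ A| = 14
(Reference bound: |A +̂ A| ≥ 2|A| - 3 for |A| ≥ 2, with |A| = 6 giving ≥ 9.)

|A +̂ A| = 14


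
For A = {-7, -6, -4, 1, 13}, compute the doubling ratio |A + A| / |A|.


|A| = 5.
Compute A + A by enumerating all 25 pairs.
A + A = {-14, -13, -12, -11, -10, -8, -6, -5, -3, 2, 6, 7, 9, 14, 26}, so |A + A| = 15.
K = |A + A| / |A| = 15/5 = 3/1 ≈ 3.0000.
Reference: AP of size 5 gives K = 9/5 ≈ 1.8000; a fully generic set of size 5 gives K ≈ 3.0000.

|A| = 5, |A + A| = 15, K = 15/5 = 3/1.


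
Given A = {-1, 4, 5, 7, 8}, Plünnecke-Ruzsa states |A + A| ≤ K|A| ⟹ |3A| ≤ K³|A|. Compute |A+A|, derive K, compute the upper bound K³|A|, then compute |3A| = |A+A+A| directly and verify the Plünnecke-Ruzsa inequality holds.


|A| = 5.
Step 1: Compute A + A by enumerating all 25 pairs.
A + A = {-2, 3, 4, 6, 7, 8, 9, 10, 11, 12, 13, 14, 15, 16}, so |A + A| = 14.
Step 2: Doubling constant K = |A + A|/|A| = 14/5 = 14/5 ≈ 2.8000.
Step 3: Plünnecke-Ruzsa gives |3A| ≤ K³·|A| = (2.8000)³ · 5 ≈ 109.7600.
Step 4: Compute 3A = A + A + A directly by enumerating all triples (a,b,c) ∈ A³; |3A| = 23.
Step 5: Check 23 ≤ 109.7600? Yes ✓.

K = 14/5, Plünnecke-Ruzsa bound K³|A| ≈ 109.7600, |3A| = 23, inequality holds.


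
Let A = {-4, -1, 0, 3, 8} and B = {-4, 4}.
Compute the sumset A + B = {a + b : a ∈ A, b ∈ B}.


A + B = {a + b : a ∈ A, b ∈ B}.
Enumerate all |A|·|B| = 5·2 = 10 pairs (a, b) and collect distinct sums.
a = -4: -4+-4=-8, -4+4=0
a = -1: -1+-4=-5, -1+4=3
a = 0: 0+-4=-4, 0+4=4
a = 3: 3+-4=-1, 3+4=7
a = 8: 8+-4=4, 8+4=12
Collecting distinct sums: A + B = {-8, -5, -4, -1, 0, 3, 4, 7, 12}
|A + B| = 9

A + B = {-8, -5, -4, -1, 0, 3, 4, 7, 12}


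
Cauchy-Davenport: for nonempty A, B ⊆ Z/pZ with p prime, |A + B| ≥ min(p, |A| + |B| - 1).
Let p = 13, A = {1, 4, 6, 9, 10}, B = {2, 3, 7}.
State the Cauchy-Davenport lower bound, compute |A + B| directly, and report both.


Cauchy-Davenport: |A + B| ≥ min(p, |A| + |B| - 1) for A, B nonempty in Z/pZ.
|A| = 5, |B| = 3, p = 13.
CD lower bound = min(13, 5 + 3 - 1) = min(13, 7) = 7.
Compute A + B mod 13 directly:
a = 1: 1+2=3, 1+3=4, 1+7=8
a = 4: 4+2=6, 4+3=7, 4+7=11
a = 6: 6+2=8, 6+3=9, 6+7=0
a = 9: 9+2=11, 9+3=12, 9+7=3
a = 10: 10+2=12, 10+3=0, 10+7=4
A + B = {0, 3, 4, 6, 7, 8, 9, 11, 12}, so |A + B| = 9.
Verify: 9 ≥ 7? Yes ✓.

CD lower bound = 7, actual |A + B| = 9.
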